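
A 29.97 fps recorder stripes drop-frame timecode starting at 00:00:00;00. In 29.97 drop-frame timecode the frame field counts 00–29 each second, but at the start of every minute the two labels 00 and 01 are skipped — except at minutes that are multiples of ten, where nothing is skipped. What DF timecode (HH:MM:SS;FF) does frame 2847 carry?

Ten DF minutes hold 17982 frames, so frame 2847 lies in block 0 (frames 0–17981) with 2847 frames into that block.
The block's first minute is 1800 frames and the rest 1798 each; 2847 frames reaches minute 1, so 0 × 18 + 1 × 2 = 2 labels have been skipped so far.
Adding those back, label number 2847 + 2 = 2849 at 30 labels/s is 94 s + 29 f = 0 h 1 min 34 s frame 29, i.e. 00:01:34;29.

00:01:34;29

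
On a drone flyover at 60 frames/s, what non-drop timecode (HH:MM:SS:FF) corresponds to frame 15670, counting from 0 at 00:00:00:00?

00:04:21:10

15670 ÷ 60 = 261 full seconds, remainder 10 frames.
261 s = 0 h 4 min 21 s.
Timecode: 00:04:21:10.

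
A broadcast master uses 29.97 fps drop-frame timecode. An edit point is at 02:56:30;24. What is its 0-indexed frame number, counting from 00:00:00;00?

317406

Complete 10-minute blocks: 17, each 17982 frames → 305694.
Remaining 6 whole minutes in the current block: 1800 + 5 × 1798 = 10790 frames.
Within the current minute: 30 × 30 + 24 − 2 = 922 (labels ;00/;01 skipped at this minute). Total = 305694 + 10790 + 922 = 317406.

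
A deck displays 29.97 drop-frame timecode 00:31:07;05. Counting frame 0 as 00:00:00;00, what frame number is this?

Complete 10-minute blocks: 3, each 17982 frames → 53946.
Remaining 1 whole minute in the current block: 1800 + 0 × 1798 = 1800 frames.
Within the current minute: 7 × 30 + 5 − 2 = 213 (labels ;00/;01 skipped at this minute). Total = 53946 + 1800 + 213 = 55959.

55959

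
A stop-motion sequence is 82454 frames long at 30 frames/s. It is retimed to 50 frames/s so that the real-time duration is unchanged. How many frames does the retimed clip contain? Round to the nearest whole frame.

137423 frames

Frames at target rate = 82454 × (50) / (30) = 412270/3 ≈ 137423.333.
Nearest whole frame: 137423.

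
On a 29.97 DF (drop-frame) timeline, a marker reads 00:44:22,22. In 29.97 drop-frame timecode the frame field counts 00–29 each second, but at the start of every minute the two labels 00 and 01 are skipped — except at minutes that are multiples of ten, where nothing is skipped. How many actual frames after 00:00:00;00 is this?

79802

As if non-drop at 30 labels/s: (0 × 3600 + 44 × 60 + 22) × 30 + 22 = 79882.
Minute boundaries passed: 44; those not divisible by 10: 44 − 4 = 40; dropped labels = 2 × 40 = 80.
Actual frame index = 79882 − 80 = 79802.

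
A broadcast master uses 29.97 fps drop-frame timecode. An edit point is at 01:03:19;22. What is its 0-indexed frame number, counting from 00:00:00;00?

113878

Complete 10-minute blocks: 6, each 17982 frames → 107892.
Remaining 3 whole minutes in the current block: 1800 + 2 × 1798 = 5396 frames.
Within the current minute: 19 × 30 + 22 − 2 = 590 (labels ;00/;01 skipped at this minute). Total = 107892 + 5396 + 590 = 113878.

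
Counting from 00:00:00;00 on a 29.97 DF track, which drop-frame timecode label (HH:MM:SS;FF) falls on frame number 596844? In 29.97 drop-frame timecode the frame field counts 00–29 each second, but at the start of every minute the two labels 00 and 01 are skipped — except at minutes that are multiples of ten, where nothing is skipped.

05:31:54;20

Ten DF minutes hold 17982 frames, so frame 596844 lies in block 33 (frames 593406–611387) with 3438 frames into that block.
The block's first minute is 1800 frames and the rest 1798 each; 3438 frames reaches minute 1, so 33 × 18 + 1 × 2 = 596 labels have been skipped so far.
Adding those back, label number 596844 + 596 = 597440 at 30 labels/s is 19914 s + 20 f = 5 h 31 min 54 s frame 20, i.e. 05:31:54;20.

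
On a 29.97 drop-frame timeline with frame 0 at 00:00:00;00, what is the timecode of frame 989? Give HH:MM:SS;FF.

00:00:32;29

Each 10-minute DF block holds 10 × 60 × 30 − 9 × 2 = 17982 frames. 989 ÷ 17982 → 0 full blocks, remainder 989.
Within the partial block the first minute is 1800 frames and each further minute 1798, so 0 further minute boundaries passed. Total skipped labels = 18 × 0 + 2 × 0 = 0.
Non-drop label index = 989 + 0 = 989; at 30 labels/s that is 00:00:32:29, i.e. DF 00:00:32;29.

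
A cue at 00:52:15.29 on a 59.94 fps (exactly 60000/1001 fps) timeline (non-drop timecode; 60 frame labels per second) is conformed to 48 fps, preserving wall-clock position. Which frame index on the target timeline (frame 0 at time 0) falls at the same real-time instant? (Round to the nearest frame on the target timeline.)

Source frame index: (0×3600 + 52×60 + 15) × 60 + 29 = 188129.
Real time: 188129 / (60000/1001) = 188317129/60000 s.
Target frame: (188317129/60000) × (48) = 188317129/1250 ≈ 150653.703 → 150654.

frame 150654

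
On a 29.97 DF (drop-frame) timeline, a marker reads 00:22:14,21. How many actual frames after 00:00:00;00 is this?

40001

Complete 10-minute blocks: 2, each 17982 frames → 35964.
Remaining 2 whole minutes in the current block: 1800 + 1 × 1798 = 3598 frames.
Within the current minute: 14 × 30 + 21 − 2 = 439 (labels ;00/;01 skipped at this minute). Total = 35964 + 3598 + 439 = 40001.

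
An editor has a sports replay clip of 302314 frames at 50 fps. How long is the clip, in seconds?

6046.28 seconds

Running time = 302314 / (50) = 6046.28 s.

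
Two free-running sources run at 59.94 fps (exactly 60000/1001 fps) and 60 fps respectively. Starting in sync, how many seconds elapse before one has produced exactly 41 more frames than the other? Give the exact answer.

41041/60 seconds

The gap grows by |60 − 60000/1001| = 60/1001 frames per second.
Time for a 41-frame gap: 41 ÷ (60/1001) = 41041/60 s.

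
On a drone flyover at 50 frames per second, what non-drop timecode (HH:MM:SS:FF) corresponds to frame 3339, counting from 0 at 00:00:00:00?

3339 ÷ 50 = 66 full seconds, remainder 39 frames.
66 s = 0 h 1 min 6 s.
Timecode: 00:01:06:39.

00:01:06:39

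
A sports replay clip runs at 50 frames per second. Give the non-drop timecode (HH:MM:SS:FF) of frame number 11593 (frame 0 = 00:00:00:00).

11593 ÷ 50 = 231 full seconds, remainder 43 frames.
231 s = 0 h 3 min 51 s.
Timecode: 00:03:51:43.

00:03:51:43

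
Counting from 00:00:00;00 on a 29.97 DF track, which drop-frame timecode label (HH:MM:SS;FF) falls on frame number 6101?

Ten DF minutes hold 17982 frames, so frame 6101 lies in block 0 (frames 0–17981) with 6101 frames into that block.
The block's first minute is 1800 frames and the rest 1798 each; 6101 frames reaches minute 3, so 0 × 18 + 3 × 2 = 6 labels have been skipped so far.
Adding those back, label number 6101 + 6 = 6107 at 30 labels/s is 203 s + 17 f = 0 h 3 min 23 s frame 17, i.e. 00:03:23;17.

00:03:23;17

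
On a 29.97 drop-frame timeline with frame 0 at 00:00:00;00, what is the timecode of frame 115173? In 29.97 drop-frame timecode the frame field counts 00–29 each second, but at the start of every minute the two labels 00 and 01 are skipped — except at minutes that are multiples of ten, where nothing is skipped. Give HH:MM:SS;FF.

01:04:02;29

Each 10-minute DF block holds 10 × 60 × 30 − 9 × 2 = 17982 frames. 115173 ÷ 17982 → 6 full blocks, remainder 7281.
Within the partial block the first minute is 1800 frames and each further minute 1798, so 4 further minute boundaries passed. Total skipped labels = 18 × 6 + 2 × 4 = 116.
Non-drop label index = 115173 + 116 = 115289; at 30 labels/s that is 01:04:02:29, i.e. DF 01:04:02;29.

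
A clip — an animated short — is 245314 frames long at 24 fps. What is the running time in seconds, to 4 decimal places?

Running time = 245314 × 1/24 = 122657/12 s ≈ 10221.4167 s.

10221.4167 seconds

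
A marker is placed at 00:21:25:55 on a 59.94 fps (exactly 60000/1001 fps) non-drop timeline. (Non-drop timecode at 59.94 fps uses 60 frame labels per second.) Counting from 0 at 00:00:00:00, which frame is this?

frame 77155

Total seconds to the label: (0 × 3600 + 21 × 60 + 25) = 1285.
Frame index = 1285 × 60 + 55 = 77155.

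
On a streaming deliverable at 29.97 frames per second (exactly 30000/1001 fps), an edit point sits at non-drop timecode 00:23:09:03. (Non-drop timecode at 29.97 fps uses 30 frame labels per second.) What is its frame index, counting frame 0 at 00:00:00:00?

41673

Total seconds to the label: (0 × 3600 + 23 × 60 + 9) = 1389.
Frame index = 1389 × 30 + 3 = 41673.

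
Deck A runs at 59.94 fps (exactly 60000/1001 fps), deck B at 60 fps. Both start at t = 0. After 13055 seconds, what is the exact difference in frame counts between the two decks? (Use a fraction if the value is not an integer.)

111900/143 frames

A emits 60000/1001 × 13055 = 111900000/143 frames; B emits 60 × 13055 = 783300.
Difference = 111900/143 frames (≈ 782.5175); B is ahead of A.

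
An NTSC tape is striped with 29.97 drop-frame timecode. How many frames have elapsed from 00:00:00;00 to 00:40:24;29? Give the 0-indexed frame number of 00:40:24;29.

Complete 10-minute blocks: 4, each 17982 frames → 71928.
Remaining 0 whole minutes in the current block: 0 frames.
Within the current minute: 24 × 30 + 29 = 749. Total = 71928 + 0 + 749 = 72677.

72677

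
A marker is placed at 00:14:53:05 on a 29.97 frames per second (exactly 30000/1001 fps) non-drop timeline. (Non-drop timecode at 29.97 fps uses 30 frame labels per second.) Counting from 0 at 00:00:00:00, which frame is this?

26795

Total seconds to the label: (0 × 3600 + 14 × 60 + 53) = 893.
Frame index = 893 × 30 + 5 = 26795.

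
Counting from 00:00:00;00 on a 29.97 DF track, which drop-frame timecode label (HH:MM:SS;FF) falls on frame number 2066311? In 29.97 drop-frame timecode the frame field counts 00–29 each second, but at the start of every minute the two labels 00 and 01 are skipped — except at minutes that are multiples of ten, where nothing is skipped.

Each 10-minute DF block holds 10 × 60 × 30 − 9 × 2 = 17982 frames. 2066311 ÷ 17982 → 114 full blocks, remainder 16363.
Within the partial block the first minute is 1800 frames and each further minute 1798, so 9 further minute boundaries passed. Total skipped labels = 18 × 114 + 2 × 9 = 2070.
Non-drop label index = 2066311 + 2070 = 2068381; at 30 labels/s that is 19:09:06:01, i.e. DF 19:09:06;01.

19:09:06;01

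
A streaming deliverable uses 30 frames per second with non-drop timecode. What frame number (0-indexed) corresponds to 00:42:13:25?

76015

Total seconds to the label: (0 × 3600 + 42 × 60 + 13) = 2533.
Frame index = 2533 × 30 + 25 = 76015.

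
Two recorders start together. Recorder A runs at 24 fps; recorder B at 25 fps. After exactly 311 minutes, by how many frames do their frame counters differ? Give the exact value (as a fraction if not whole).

18660 frames

311 min = 18660 s.
A emits 24 × 18660 = 447840 frames; B emits 25 × 18660 = 466500.
Difference = 18660 frames; B is ahead of A.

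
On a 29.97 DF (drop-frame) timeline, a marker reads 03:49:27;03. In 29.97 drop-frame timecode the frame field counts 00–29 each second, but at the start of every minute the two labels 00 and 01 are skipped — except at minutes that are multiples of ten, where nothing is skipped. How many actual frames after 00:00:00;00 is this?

412599

Complete 10-minute blocks: 22, each 17982 frames → 395604.
Remaining 9 whole minutes in the current block: 1800 + 8 × 1798 = 16184 frames.
Within the current minute: 27 × 30 + 3 − 2 = 811 (labels ;00/;01 skipped at this minute). Total = 395604 + 16184 + 811 = 412599.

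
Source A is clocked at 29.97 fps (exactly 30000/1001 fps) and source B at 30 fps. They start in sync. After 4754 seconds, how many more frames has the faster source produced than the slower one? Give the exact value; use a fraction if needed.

142620/1001 frames

A emits 30000/1001 × 4754 = 142620000/1001 frames; B emits 30 × 4754 = 142620.
Difference = 142620/1001 frames (≈ 142.4775); B is ahead of A.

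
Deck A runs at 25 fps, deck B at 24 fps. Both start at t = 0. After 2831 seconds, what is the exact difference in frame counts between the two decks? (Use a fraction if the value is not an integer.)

A emits 25 × 2831 = 70775 frames; B emits 24 × 2831 = 67944.
Difference = 2831 frames; B is behind A.

2831 frames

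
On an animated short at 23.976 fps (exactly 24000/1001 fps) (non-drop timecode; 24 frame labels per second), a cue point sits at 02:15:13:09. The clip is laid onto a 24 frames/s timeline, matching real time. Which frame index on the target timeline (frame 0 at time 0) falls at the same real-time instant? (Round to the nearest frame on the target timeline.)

frame 194916

Source frame index: (2×3600 + 15×60 + 13) × 24 + 9 = 194721.
Real time: 194721 / (24000/1001) = 64971907/8000 s.
Target frame: (64971907/8000) × (24) = 194915721/1000 ≈ 194915.721 → 194916.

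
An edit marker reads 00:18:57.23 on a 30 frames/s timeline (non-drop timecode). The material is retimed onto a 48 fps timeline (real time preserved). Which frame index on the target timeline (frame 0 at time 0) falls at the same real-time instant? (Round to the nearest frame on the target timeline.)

frame 54613

Source frame index: (0×3600 + 18×60 + 57) × 30 + 23 = 34133.
Real time: 34133 / (30) = 34133/30 s.
Target frame: (34133/30) × (48) = 273064/5 ≈ 54612.800 → 54613.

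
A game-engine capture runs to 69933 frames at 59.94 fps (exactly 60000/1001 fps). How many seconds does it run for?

Running time = 69933 / (60000/1001) = 1166.71555 s.

1166.71555 seconds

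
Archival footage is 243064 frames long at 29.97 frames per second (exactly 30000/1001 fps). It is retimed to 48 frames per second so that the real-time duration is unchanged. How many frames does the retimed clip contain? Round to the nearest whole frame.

389291 frames

Frames at target rate = 243064 × (48) / (30000/1001) = 243307064/625 ≈ 389291.302.
Nearest whole frame: 389291.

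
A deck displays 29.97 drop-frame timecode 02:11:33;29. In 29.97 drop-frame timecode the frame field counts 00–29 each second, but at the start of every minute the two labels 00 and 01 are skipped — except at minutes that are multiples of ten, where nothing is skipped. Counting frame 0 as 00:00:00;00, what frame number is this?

236583

Complete 10-minute blocks: 13, each 17982 frames → 233766.
Remaining 1 whole minute in the current block: 1800 + 0 × 1798 = 1800 frames.
Within the current minute: 33 × 30 + 29 − 2 = 1017 (labels ;00/;01 skipped at this minute). Total = 233766 + 1800 + 1017 = 236583.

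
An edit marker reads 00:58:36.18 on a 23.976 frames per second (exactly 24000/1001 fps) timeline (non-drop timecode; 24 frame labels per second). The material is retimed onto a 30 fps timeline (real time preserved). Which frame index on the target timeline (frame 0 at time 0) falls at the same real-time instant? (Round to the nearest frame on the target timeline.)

frame 105608

Source frame index: (0×3600 + 58×60 + 36) × 24 + 18 = 84402.
Real time: 84402 / (24000/1001) = 14081067/4000 s.
Target frame: (14081067/4000) × (30) = 42243201/400 ≈ 105608.003 → 105608.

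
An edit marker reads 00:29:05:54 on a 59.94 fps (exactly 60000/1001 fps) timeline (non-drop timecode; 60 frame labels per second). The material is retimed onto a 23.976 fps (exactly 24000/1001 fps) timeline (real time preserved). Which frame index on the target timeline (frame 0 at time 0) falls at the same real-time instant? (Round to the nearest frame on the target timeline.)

frame 41902

Source frame index: (0×3600 + 29×60 + 5) × 60 + 54 = 104754.
Real time: 104754 / (60000/1001) = 17476459/10000 s.
Target frame: (17476459/10000) × (24000/1001) = 209508/5 ≈ 41901.600 → 41902.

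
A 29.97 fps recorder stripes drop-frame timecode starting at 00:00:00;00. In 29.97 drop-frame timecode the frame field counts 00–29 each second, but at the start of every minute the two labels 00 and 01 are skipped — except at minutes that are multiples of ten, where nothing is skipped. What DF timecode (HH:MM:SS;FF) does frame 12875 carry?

Ten DF minutes hold 17982 frames, so frame 12875 lies in block 0 (frames 0–17981) with 12875 frames into that block.
The block's first minute is 1800 frames and the rest 1798 each; 12875 frames reaches minute 7, so 0 × 18 + 7 × 2 = 14 labels have been skipped so far.
Adding those back, label number 12875 + 14 = 12889 at 30 labels/s is 429 s + 19 f = 0 h 7 min 9 s frame 19, i.e. 00:07:09;19.

00:07:09;19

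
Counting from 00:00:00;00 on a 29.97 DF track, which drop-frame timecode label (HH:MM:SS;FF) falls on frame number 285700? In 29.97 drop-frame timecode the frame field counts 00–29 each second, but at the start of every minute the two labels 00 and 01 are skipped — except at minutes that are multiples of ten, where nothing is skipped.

Each 10-minute DF block holds 10 × 60 × 30 − 9 × 2 = 17982 frames. 285700 ÷ 17982 → 15 full blocks, remainder 15970.
Within the partial block the first minute is 1800 frames and each further minute 1798, so 8 further minute boundaries passed. Total skipped labels = 18 × 15 + 2 × 8 = 286.
Non-drop label index = 285700 + 286 = 285986; at 30 labels/s that is 02:38:52:26, i.e. DF 02:38:52;26.

02:38:52;26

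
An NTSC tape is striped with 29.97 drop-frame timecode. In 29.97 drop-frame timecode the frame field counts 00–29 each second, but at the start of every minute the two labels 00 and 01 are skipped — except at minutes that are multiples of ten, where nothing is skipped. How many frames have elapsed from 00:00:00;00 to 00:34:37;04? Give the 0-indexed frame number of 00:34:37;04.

62252

Complete 10-minute blocks: 3, each 17982 frames → 53946.
Remaining 4 whole minutes in the current block: 1800 + 3 × 1798 = 7194 frames.
Within the current minute: 37 × 30 + 4 − 2 = 1112 (labels ;00/;01 skipped at this minute). Total = 53946 + 7194 + 1112 = 62252.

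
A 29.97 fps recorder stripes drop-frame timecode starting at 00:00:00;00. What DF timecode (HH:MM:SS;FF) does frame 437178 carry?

Ten DF minutes hold 17982 frames, so frame 437178 lies in block 24 (frames 431568–449549) with 5610 frames into that block.
The block's first minute is 1800 frames and the rest 1798 each; 5610 frames reaches minute 3, so 24 × 18 + 3 × 2 = 438 labels have been skipped so far.
Adding those back, label number 437178 + 438 = 437616 at 30 labels/s is 14587 s + 6 f = 4 h 3 min 7 s frame 6, i.e. 04:03:07;06.

04:03:07;06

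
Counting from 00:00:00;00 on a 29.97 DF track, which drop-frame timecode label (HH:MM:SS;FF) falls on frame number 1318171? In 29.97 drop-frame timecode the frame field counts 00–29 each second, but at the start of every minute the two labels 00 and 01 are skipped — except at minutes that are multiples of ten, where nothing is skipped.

12:13:03;01

Ten DF minutes hold 17982 frames, so frame 1318171 lies in block 73 (frames 1312686–1330667) with 5485 frames into that block.
The block's first minute is 1800 frames and the rest 1798 each; 5485 frames reaches minute 3, so 73 × 18 + 3 × 2 = 1320 labels have been skipped so far.
Adding those back, label number 1318171 + 1320 = 1319491 at 30 labels/s is 43983 s + 1 f = 12 h 13 min 3 s frame 1, i.e. 12:13:03;01.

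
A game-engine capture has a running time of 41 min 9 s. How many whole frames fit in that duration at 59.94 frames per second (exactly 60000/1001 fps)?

147992 frames

41 min 9 s = 2469 s.
Frames = 2469 × 60000/1001 = 148140000/1001 ≈ 147992.0080.
Complete frames: 147992.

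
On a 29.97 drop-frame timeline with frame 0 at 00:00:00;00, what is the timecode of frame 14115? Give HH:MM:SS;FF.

Each 10-minute DF block holds 10 × 60 × 30 − 9 × 2 = 17982 frames. 14115 ÷ 17982 → 0 full blocks, remainder 14115.
Within the partial block the first minute is 1800 frames and each further minute 1798, so 7 further minute boundaries passed. Total skipped labels = 18 × 0 + 2 × 7 = 14.
Non-drop label index = 14115 + 14 = 14129; at 30 labels/s that is 00:07:50:29, i.e. DF 00:07:50;29.

00:07:50;29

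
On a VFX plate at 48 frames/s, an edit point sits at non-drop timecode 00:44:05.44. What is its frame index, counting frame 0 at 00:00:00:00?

Total seconds to the label: (0 × 3600 + 44 × 60 + 5) = 2645.
Frame index = 2645 × 48 + 44 = 127004.

127004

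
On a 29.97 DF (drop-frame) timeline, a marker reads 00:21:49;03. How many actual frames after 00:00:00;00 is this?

As if non-drop at 30 labels/s: (0 × 3600 + 21 × 60 + 49) × 30 + 3 = 39273.
Minute boundaries passed: 21; those not divisible by 10: 21 − 2 = 19; dropped labels = 2 × 19 = 38.
Actual frame index = 39273 − 38 = 39235.

39235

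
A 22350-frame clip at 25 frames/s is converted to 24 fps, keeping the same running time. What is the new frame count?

Target frames = source frames × (target rate / source rate) = 22350 × (24)/(25) = 22350 × 24/25 = 21456.

21456 frames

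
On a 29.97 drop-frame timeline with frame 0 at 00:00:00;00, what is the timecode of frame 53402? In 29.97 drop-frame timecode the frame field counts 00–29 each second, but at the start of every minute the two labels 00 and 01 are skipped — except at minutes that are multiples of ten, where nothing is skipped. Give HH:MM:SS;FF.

00:29:41;26

Ten DF minutes hold 17982 frames, so frame 53402 lies in block 2 (frames 35964–53945) with 17438 frames into that block.
The block's first minute is 1800 frames and the rest 1798 each; 17438 frames reaches minute 9, so 2 × 18 + 9 × 2 = 54 labels have been skipped so far.
Adding those back, label number 53402 + 54 = 53456 at 30 labels/s is 1781 s + 26 f = 0 h 29 min 41 s frame 26, i.e. 00:29:41;26.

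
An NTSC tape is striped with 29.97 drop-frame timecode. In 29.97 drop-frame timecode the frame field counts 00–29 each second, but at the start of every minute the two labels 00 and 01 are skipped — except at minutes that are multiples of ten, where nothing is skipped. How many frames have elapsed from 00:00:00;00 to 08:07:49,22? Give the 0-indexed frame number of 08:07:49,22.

877214

As if non-drop at 30 labels/s: (8 × 3600 + 7 × 60 + 49) × 30 + 22 = 878092.
Minute boundaries passed: 487; those not divisible by 10: 487 − 48 = 439; dropped labels = 2 × 439 = 878.
Actual frame index = 878092 − 878 = 877214.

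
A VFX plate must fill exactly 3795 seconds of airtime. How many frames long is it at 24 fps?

91080 frames

Frames = 3795 × 24 = 91080.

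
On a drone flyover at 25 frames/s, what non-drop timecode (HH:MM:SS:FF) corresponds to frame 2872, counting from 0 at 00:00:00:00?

00:01:54:22

2872 ÷ 25 = 114 full seconds, remainder 22 frames.
114 s = 0 h 1 min 54 s.
Timecode: 00:01:54:22.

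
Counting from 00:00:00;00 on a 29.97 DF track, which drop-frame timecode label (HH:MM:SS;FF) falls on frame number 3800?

Each 10-minute DF block holds 10 × 60 × 30 − 9 × 2 = 17982 frames. 3800 ÷ 17982 → 0 full blocks, remainder 3800.
Within the partial block the first minute is 1800 frames and each further minute 1798, so 2 further minute boundaries passed. Total skipped labels = 18 × 0 + 2 × 2 = 4.
Non-drop label index = 3800 + 4 = 3804; at 30 labels/s that is 00:02:06:24, i.e. DF 00:02:06;24.

00:02:06;24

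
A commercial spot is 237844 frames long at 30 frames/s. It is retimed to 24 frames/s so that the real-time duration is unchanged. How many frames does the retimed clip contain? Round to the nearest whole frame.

Frames at target rate = 237844 × (24) / (30) = 951376/5 ≈ 190275.200.
Nearest whole frame: 190275.

190275 frames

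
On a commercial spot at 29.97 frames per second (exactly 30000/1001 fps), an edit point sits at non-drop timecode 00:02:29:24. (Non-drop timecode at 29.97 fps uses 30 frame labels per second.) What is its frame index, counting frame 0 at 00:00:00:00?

4494

Total seconds to the label: (0 × 3600 + 2 × 60 + 29) = 149.
Frame index = 149 × 30 + 24 = 4494.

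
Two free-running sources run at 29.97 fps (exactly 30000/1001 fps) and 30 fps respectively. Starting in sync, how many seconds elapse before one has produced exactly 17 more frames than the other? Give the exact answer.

The gap grows by |30 − 30000/1001| = 30/1001 frames per second.
Time for a 17-frame gap: 17 ÷ (30/1001) = 17017/30 s.

17017/30 seconds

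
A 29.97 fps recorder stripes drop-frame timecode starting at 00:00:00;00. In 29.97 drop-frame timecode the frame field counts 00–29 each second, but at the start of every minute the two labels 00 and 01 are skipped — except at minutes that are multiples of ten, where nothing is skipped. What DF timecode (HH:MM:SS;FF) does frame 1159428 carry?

Ten DF minutes hold 17982 frames, so frame 1159428 lies in block 64 (frames 1150848–1168829) with 8580 frames into that block.
The block's first minute is 1800 frames and the rest 1798 each; 8580 frames reaches minute 4, so 64 × 18 + 4 × 2 = 1160 labels have been skipped so far.
Adding those back, label number 1159428 + 1160 = 1160588 at 30 labels/s is 38686 s + 8 f = 10 h 44 min 46 s frame 8, i.e. 10:44:46;08.

10:44:46;08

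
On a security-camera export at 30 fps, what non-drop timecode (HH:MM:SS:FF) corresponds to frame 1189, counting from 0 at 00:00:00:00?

00:00:39:19

1189 ÷ 30 = 39 full seconds, remainder 19 frames.
39 s = 0 h 0 min 39 s.
Timecode: 00:00:39:19.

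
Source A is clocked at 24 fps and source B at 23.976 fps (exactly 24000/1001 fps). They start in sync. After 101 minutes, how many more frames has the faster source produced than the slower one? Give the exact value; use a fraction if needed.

101 min = 6060 s.
A emits 24 × 6060 = 145440 frames; B emits 24000/1001 × 6060 = 145440000/1001.
Difference = 145440/1001 frames (≈ 145.2947); B is behind A.

145440/1001 frames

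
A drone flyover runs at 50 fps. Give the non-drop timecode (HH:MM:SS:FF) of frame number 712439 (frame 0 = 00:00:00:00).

712439 ÷ 50 = 14248 full seconds, remainder 39 frames.
14248 s = 3 h 57 min 28 s.
Timecode: 03:57:28:39.

03:57:28:39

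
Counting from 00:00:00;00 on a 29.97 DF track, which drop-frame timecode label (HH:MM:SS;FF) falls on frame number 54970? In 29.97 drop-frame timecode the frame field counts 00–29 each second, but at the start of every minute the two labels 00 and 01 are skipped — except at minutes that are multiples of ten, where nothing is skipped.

Ten DF minutes hold 17982 frames, so frame 54970 lies in block 3 (frames 53946–71927) with 1024 frames into that block.
The block's first minute is 1800 frames and the rest 1798 each; 1024 frames reaches minute 0, so 3 × 18 + 0 × 2 = 54 labels have been skipped so far.
Adding those back, label number 54970 + 54 = 55024 at 30 labels/s is 1834 s + 4 f = 0 h 30 min 34 s frame 4, i.e. 00:30:34;04.

00:30:34;04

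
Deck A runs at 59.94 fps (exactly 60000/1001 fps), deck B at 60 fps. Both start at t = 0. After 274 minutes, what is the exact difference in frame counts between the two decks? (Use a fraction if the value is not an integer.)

274 min = 16440 s.
A emits 60000/1001 × 16440 = 986400000/1001 frames; B emits 60 × 16440 = 986400.
Difference = 986400/1001 frames (≈ 985.4146); B is ahead of A.

986400/1001 frames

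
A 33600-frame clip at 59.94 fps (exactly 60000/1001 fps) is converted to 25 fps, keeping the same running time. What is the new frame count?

Target frames = source frames × (target rate / source rate) = 33600 × (25)/(60000/1001) = 33600 × 1001/2400 = 14014.

14014 frames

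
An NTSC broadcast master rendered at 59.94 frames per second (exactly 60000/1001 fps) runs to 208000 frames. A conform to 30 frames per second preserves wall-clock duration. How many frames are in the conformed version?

Target frames = source frames × (target rate / source rate) = 208000 × (30)/(60000/1001) = 208000 × 1001/2000 = 104104.

104104 frames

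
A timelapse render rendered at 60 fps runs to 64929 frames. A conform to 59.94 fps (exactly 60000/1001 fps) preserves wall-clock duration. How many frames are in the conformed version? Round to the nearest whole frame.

Frames at target rate = 64929 × (60000/1001) / (60) = 64929000/1001 ≈ 64864.136.
Nearest whole frame: 64864.

64864 frames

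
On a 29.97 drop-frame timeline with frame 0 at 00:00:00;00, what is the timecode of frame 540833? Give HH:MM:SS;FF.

Ten DF minutes hold 17982 frames, so frame 540833 lies in block 30 (frames 539460–557441) with 1373 frames into that block.
The block's first minute is 1800 frames and the rest 1798 each; 1373 frames reaches minute 0, so 30 × 18 + 0 × 2 = 540 labels have been skipped so far.
Adding those back, label number 540833 + 540 = 541373 at 30 labels/s is 18045 s + 23 f = 5 h 0 min 45 s frame 23, i.e. 05:00:45;23.

05:00:45;23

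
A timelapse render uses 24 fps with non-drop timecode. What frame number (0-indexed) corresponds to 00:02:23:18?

Total seconds to the label: (0 × 3600 + 2 × 60 + 23) = 143.
Frame index = 143 × 24 + 18 = 3450.

3450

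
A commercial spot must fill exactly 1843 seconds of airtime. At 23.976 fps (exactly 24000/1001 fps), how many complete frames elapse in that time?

44187 frames

Frames = 1843 × 24000/1001 = 44232000/1001 ≈ 44187.8122.
Complete frames: 44187.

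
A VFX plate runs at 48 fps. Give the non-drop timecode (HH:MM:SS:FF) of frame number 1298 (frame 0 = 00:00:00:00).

00:00:27:02

1298 ÷ 48 = 27 full seconds, remainder 2 frames.
27 s = 0 h 0 min 27 s.
Timecode: 00:00:27:02.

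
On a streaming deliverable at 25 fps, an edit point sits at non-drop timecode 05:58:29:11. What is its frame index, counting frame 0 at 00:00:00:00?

frame 537736

Total seconds to the label: (5 × 3600 + 58 × 60 + 29) = 21509.
Frame index = 21509 × 25 + 11 = 537736.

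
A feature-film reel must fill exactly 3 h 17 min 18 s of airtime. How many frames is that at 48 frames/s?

3 h 17 min 18 s = 11838 s.
Frames = 11838 × 48 = 568224.

568224 frames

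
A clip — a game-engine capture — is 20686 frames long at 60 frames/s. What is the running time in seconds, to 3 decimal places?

344.767 seconds

Running time = 20686 × 1/60 = 10343/30 s ≈ 344.767 s.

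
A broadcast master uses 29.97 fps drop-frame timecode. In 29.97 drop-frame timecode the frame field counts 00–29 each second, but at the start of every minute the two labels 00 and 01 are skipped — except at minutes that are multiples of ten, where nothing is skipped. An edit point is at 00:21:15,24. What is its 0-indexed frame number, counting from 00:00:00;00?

38236

As if non-drop at 30 labels/s: (0 × 3600 + 21 × 60 + 15) × 30 + 24 = 38274.
Minute boundaries passed: 21; those not divisible by 10: 21 − 2 = 19; dropped labels = 2 × 19 = 38.
Actual frame index = 38274 − 38 = 38236.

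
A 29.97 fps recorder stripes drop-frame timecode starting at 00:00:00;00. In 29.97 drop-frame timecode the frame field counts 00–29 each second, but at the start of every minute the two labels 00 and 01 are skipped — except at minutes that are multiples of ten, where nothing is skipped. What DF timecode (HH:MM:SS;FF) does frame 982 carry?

00:00:32;22

Each 10-minute DF block holds 10 × 60 × 30 − 9 × 2 = 17982 frames. 982 ÷ 17982 → 0 full blocks, remainder 982.
Within the partial block the first minute is 1800 frames and each further minute 1798, so 0 further minute boundaries passed. Total skipped labels = 18 × 0 + 2 × 0 = 0.
Non-drop label index = 982 + 0 = 982; at 30 labels/s that is 00:00:32:22, i.e. DF 00:00:32;22.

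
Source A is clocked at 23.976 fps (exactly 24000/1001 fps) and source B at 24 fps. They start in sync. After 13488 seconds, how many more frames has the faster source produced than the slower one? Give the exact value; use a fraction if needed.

323712/1001 frames

A emits 24000/1001 × 13488 = 323712000/1001 frames; B emits 24 × 13488 = 323712.
Difference = 323712/1001 frames (≈ 323.3886); B is ahead of A.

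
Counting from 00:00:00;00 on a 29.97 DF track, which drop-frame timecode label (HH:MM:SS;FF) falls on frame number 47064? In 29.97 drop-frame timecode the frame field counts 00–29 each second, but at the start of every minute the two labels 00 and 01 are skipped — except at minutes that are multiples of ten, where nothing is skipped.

00:26:10;12

Ten DF minutes hold 17982 frames, so frame 47064 lies in block 2 (frames 35964–53945) with 11100 frames into that block.
The block's first minute is 1800 frames and the rest 1798 each; 11100 frames reaches minute 6, so 2 × 18 + 6 × 2 = 48 labels have been skipped so far.
Adding those back, label number 47064 + 48 = 47112 at 30 labels/s is 1570 s + 12 f = 0 h 26 min 10 s frame 12, i.e. 00:26:10;12.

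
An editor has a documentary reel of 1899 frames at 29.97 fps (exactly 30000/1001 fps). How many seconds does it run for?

63.3633 seconds

Running time = 1899 / (30000/1001) = 63.3633 s.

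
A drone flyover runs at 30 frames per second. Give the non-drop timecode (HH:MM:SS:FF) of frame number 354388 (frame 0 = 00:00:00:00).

354388 ÷ 30 = 11812 full seconds, remainder 28 frames.
11812 s = 3 h 16 min 52 s.
Timecode: 03:16:52:28.

03:16:52:28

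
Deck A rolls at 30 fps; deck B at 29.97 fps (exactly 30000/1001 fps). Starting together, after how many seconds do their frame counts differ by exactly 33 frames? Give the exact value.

The gap grows by |30000/1001 − 30| = 30/1001 frames per second.
Time for a 33-frame gap: 33 ÷ (30/1001) = 1101.1 s.

1101.1 seconds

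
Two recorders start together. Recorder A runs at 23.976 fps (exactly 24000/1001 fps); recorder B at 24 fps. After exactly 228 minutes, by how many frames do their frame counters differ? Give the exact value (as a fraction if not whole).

328320/1001 frames

228 min = 13680 s.
A emits 24000/1001 × 13680 = 328320000/1001 frames; B emits 24 × 13680 = 328320.
Difference = 328320/1001 frames (≈ 327.9920); B is ahead of A.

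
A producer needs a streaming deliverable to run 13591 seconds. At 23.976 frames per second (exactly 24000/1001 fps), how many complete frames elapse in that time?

325858 frames

Frames = 13591 × 24000/1001 = 326184000/1001 ≈ 325858.1419.
Complete frames: 325858.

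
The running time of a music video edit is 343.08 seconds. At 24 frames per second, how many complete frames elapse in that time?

Frames = 343.08 × 24 = 205848/25 ≈ 8233.9200.
Complete frames: 8233.

8233 frames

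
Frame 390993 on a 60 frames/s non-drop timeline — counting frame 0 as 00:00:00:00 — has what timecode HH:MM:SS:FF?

390993 ÷ 60 = 6516 full seconds, remainder 33 frames.
6516 s = 1 h 48 min 36 s.
Timecode: 01:48:36:33.

01:48:36:33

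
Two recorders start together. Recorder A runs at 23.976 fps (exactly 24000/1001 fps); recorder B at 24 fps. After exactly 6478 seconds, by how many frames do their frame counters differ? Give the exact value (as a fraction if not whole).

A emits 24000/1001 × 6478 = 155472000/1001 frames; B emits 24 × 6478 = 155472.
Difference = 155472/1001 frames (≈ 155.3167); B is ahead of A.

155472/1001 frames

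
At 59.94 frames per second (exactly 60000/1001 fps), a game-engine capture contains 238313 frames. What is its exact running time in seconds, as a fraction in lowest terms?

238551313/60000 seconds

Running time = 238313 ÷ (60000/1001) = 238313 × 1001/60000 = 238551313/60000 s.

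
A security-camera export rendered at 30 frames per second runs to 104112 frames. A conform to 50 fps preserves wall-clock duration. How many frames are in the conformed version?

Target frames = source frames × (target rate / source rate) = 104112 × (50)/(30) = 104112 × 5/3 = 173520.

173520 frames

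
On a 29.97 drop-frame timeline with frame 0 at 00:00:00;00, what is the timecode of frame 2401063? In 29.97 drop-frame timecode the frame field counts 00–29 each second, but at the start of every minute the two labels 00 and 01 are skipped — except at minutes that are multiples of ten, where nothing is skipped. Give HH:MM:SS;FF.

Each 10-minute DF block holds 10 × 60 × 30 − 9 × 2 = 17982 frames. 2401063 ÷ 17982 → 133 full blocks, remainder 9457.
Within the partial block the first minute is 1800 frames and each further minute 1798, so 5 further minute boundaries passed. Total skipped labels = 18 × 133 + 2 × 5 = 2404.
Non-drop label index = 2401063 + 2404 = 2403467; at 30 labels/s that is 22:15:15:17, i.e. DF 22:15:15;17.

22:15:15;17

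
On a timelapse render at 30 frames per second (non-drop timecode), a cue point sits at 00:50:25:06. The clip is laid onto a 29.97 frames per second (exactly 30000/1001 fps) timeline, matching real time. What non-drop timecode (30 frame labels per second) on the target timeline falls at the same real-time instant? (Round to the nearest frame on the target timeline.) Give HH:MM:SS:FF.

00:50:22:05

Source frame index: (0×3600 + 50×60 + 25) × 30 + 6 = 90756.
Real time: 90756 / (30) = 15126/5 s.
Target frame: (15126/5) × (30000/1001) = 90756000/1001 ≈ 90665.335 → 90665.
At 30 labels/s: frame 90665 → 00:50:22:05.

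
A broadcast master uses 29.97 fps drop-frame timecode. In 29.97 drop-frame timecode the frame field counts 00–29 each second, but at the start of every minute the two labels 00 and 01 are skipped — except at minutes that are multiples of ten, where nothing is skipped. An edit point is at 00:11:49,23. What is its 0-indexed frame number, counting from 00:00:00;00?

21273

As if non-drop at 30 labels/s: (0 × 3600 + 11 × 60 + 49) × 30 + 23 = 21293.
Minute boundaries passed: 11; those not divisible by 10: 11 − 1 = 10; dropped labels = 2 × 10 = 20.
Actual frame index = 21293 − 20 = 21273.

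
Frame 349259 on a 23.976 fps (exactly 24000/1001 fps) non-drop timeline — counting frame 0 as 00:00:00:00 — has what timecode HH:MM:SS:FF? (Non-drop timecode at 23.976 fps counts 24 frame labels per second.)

349259 ÷ 24 = 14552 full seconds, remainder 11 frames.
14552 s = 4 h 2 min 32 s.
Timecode: 04:02:32:11.

04:02:32:11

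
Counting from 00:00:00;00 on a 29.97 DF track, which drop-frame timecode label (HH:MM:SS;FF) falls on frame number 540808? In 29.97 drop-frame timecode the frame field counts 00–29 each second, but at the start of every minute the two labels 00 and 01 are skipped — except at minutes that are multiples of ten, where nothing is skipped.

Ten DF minutes hold 17982 frames, so frame 540808 lies in block 30 (frames 539460–557441) with 1348 frames into that block.
The block's first minute is 1800 frames and the rest 1798 each; 1348 frames reaches minute 0, so 30 × 18 + 0 × 2 = 540 labels have been skipped so far.
Adding those back, label number 540808 + 540 = 541348 at 30 labels/s is 18044 s + 28 f = 5 h 0 min 44 s frame 28, i.e. 05:00:44;28.

05:00:44;28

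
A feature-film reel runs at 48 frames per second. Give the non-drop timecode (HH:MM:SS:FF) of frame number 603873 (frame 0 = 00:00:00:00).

03:29:40:33

603873 ÷ 48 = 12580 full seconds, remainder 33 frames.
12580 s = 3 h 29 min 40 s.
Timecode: 03:29:40:33.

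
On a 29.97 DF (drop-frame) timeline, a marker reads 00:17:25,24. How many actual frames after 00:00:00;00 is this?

As if non-drop at 30 labels/s: (0 × 3600 + 17 × 60 + 25) × 30 + 24 = 31374.
Minute boundaries passed: 17; those not divisible by 10: 17 − 1 = 16; dropped labels = 2 × 16 = 32.
Actual frame index = 31374 − 32 = 31342.

31342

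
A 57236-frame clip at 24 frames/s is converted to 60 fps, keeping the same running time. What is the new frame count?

143090 frames

Target frames = source frames × (target rate / source rate) = 57236 × (60)/(24) = 57236 × 5/2 = 143090.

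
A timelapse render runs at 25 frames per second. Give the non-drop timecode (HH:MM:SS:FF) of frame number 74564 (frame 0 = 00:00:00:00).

74564 ÷ 25 = 2982 full seconds, remainder 14 frames.
2982 s = 0 h 49 min 42 s.
Timecode: 00:49:42:14.

00:49:42:14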